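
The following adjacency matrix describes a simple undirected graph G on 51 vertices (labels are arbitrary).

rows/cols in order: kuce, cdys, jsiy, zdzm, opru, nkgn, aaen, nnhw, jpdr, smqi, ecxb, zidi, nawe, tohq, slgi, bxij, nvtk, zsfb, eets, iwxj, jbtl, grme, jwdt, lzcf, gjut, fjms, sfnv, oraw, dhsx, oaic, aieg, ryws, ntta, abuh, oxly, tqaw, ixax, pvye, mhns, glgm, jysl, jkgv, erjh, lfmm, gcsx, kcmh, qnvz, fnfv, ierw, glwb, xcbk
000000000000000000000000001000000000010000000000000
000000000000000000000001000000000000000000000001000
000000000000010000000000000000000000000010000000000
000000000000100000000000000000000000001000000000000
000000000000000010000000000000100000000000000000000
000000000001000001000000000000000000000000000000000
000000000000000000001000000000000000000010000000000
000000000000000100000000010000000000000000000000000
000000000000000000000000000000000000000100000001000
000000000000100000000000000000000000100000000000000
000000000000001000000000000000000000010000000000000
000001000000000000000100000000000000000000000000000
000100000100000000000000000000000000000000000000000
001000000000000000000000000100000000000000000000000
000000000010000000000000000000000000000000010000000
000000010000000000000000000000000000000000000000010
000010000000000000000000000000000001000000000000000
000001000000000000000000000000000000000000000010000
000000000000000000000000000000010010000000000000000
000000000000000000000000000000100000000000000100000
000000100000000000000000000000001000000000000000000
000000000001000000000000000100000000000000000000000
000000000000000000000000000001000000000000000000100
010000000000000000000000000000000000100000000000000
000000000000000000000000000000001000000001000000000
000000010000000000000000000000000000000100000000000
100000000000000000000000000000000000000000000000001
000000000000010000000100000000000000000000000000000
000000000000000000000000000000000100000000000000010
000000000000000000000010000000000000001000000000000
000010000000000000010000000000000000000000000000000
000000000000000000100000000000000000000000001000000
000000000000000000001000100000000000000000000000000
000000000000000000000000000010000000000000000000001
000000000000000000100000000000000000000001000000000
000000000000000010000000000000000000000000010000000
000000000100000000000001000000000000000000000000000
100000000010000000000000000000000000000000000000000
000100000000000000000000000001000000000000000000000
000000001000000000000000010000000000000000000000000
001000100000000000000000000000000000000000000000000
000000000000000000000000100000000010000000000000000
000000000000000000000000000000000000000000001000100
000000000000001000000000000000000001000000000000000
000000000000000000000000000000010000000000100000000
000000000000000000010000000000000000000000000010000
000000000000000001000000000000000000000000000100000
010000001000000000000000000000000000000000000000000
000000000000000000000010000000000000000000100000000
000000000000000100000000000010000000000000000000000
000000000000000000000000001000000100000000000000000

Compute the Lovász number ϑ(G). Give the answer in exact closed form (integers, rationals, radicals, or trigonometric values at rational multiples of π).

51*cos(pi/51)/(cos(pi/51) + 1)

Vertex fjms has 2 neighbors: nnhw, glgm.
deg(jysl) = 2; N(jysl) = {jsiy, aaen}.
Vertex abuh has 2 neighbors: dhsx, xcbk.
deg(tohq) = 2; N(tohq) = {jsiy, oraw}.
Every vertex has degree 2 (N=51); the odd cycle C_{51}.
Distinct eigenvalues (to 6 d.p.): [2.0, 1.984841, 1.939594, 1.864944, 1.762024, 1.632394, 1.478018, 1.301237, 1.10473, 0.891477, 0.66471, 0.427866, 0.184537, -0.06159, -0.306783, -0.547326, -0.779572, -1.0, -1.205269, -1.392268, -1.558161, -1.700434, -1.816931, -1.905884, -1.965946, -1.996207].
ϑ = −N·λ_min/(λ_max−λ_min) = −51·(-2*cos(pi/51))/(2−(-2*cos(pi/51))) = 51*cos(pi/51)/(cos(pi/51) + 1).
Numerically 25.47579449.
Lovász sandwich 25 ≤ 51*cos(pi/51)/(cos(pi/51) + 1) ≤ 26: both strict.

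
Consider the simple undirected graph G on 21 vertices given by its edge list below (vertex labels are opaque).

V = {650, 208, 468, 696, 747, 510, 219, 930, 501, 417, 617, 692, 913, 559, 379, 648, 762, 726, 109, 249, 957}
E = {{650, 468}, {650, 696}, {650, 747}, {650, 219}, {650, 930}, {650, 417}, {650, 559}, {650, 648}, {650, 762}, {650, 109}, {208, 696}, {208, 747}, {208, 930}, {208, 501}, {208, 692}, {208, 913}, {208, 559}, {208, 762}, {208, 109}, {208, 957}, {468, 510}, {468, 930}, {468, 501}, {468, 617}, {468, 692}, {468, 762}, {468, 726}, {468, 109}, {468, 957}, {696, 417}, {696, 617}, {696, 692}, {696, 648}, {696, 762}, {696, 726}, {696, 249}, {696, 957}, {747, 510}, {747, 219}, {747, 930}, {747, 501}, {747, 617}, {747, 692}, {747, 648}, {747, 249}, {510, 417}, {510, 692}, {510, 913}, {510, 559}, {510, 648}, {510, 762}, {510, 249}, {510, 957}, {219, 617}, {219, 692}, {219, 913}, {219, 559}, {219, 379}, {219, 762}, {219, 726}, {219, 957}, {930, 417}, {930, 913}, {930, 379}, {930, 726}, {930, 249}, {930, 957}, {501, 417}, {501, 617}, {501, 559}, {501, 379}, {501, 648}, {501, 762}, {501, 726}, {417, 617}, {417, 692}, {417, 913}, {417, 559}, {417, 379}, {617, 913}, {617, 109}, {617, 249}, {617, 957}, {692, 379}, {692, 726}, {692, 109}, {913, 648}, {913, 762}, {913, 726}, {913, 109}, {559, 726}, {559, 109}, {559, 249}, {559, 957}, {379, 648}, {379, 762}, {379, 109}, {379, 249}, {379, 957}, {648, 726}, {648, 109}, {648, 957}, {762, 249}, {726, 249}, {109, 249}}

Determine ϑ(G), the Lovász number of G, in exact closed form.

6

N(208) = {696, 747, 930, 501, 692, 913, 559, 762, 109, 957}, |N(208)| = 10.
Vertex 957 has 10 neighbors: 208, 468, 696, 510, 219, 930, 617, 559, 379, 648.
deg(219) = 10; N(219) = {650, 747, 617, 692, 913, 559, 379, 762, 726, 957}.
deg(559) = 10; N(559) = {650, 208, 510, 219, 501, 417, 726, 109, 249, 957}.
Regular of degree 10 on 21 vertices: Kneser K(7,2) on C(7,2)=21 vertices.
spec(A) ≈ [10.0, 1.0, -4.0] (distinct, 4 d.p.).
With N=21: ϑ(G) = 21·(-1*(-4))/(10−(-4)) = 6.
= 6.00000000… (decimal).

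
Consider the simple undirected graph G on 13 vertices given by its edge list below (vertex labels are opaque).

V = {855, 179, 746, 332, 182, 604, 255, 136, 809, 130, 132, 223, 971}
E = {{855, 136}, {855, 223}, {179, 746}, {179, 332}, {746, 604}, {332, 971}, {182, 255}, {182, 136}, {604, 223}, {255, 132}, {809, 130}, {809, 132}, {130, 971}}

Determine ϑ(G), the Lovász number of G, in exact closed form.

N(746) = {179, 604}, |N(746)| = 2.
Vertex 182 has 2 neighbors: 255, 136.
deg(130) = 2; N(130) = {809, 971}.
Vertex 255 has 2 neighbors: 182, 132.
2-regular, N=13; a single 13-cycle (edge-transitive).
Distinct eigenvalues (to 6 d.p.): [2.0, 1.770912, 1.136129, 0.241073, -0.70921, -1.497021, -1.941884].
−13·(-2*cos(pi/13)) / ((2)−(-2*cos(pi/13))) = 13*cos(pi/13)/(cos(pi/13) + 1) = ϑ(G).
= 6.4042… (decimal).
α=6, χ(Ḡ)=7; ϑ=13*cos(pi/13)/(cos(pi/13) + 1) lies between (both strict).

13*cos(pi/13)/(cos(pi/13) + 1)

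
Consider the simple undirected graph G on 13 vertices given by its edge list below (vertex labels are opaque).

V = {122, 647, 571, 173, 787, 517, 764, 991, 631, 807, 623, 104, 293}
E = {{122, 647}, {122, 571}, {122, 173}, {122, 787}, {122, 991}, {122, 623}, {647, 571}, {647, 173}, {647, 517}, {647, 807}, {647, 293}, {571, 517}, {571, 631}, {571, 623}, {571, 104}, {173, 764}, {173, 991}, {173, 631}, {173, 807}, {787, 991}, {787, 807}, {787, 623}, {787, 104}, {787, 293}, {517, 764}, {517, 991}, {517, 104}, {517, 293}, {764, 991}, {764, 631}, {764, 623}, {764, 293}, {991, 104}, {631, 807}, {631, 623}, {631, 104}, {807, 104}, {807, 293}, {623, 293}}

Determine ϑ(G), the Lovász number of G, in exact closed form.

deg(991) = 6; N(991) = {122, 173, 787, 517, 764, 104}.
Vertex 517 has 6 neighbors: 647, 571, 764, 991, 104, 293.
deg(122) = 6; N(122) = {647, 571, 173, 787, 991, 623}.
N(173) = {122, 647, 764, 991, 631, 807}, |N(173)| = 6.
deg(v) = 6 for all v (|V|=13); strongly regular (13,6,2,3).
A has 3 distinct eigenvalues ≈ [6.0, 1.302776, -2.302776].
ϑ = −N·λ_min/(λ_max−λ_min) = −13·(-sqrt(13)/2 - 1/2)/(6−(-sqrt(13)/2 - 1/2)) = sqrt(13).
ϑ(G) ≈ 3.605551275.

sqrt(13)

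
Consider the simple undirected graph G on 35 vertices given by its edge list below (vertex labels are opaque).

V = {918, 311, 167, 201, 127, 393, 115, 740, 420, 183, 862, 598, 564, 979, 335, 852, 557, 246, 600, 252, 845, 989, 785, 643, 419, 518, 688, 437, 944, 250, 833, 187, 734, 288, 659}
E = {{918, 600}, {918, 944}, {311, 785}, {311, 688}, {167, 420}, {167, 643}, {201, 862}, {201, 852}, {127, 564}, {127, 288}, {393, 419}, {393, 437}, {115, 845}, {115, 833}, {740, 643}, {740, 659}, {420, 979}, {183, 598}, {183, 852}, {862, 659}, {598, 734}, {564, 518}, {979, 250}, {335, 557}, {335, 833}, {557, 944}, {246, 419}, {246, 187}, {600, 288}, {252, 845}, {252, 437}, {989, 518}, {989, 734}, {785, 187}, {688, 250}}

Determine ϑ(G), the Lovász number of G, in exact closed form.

Vertex 252 has 2 neighbors: 845, 437.
N(246) = {419, 187}, |N(246)| = 2.
deg(420) = 2; N(420) = {167, 979}.
Vertex 659 has 2 neighbors: 740, 862.
G on 35 vertices is 2-regular; this is C_{35}, the 35-cycle.
spec(A) ≈ [2.0, 1.967859, 1.87247, 1.716898, 1.506143, 1.24698, 0.947737, 0.618034, 0.268467, -0.08973, -0.445042, -0.78605, -1.101794, -1.382125, -1.618034, -1.801938, -1.927926, -1.991949] (distinct, 6 d.p.).
ϑ = −N·λ_min/(λ_max−λ_min) = −35·(-2*cos(pi/35))/(2−(-2*cos(pi/35))) = 35*cos(pi/35)/(cos(pi/35) + 1).
ϑ(G) ≈ 17.4647040.
17 ≤ 35*cos(pi/35)/(cos(pi/35) + 1) ≤ 18: both strict.

35*cos(pi/35)/(cos(pi/35) + 1)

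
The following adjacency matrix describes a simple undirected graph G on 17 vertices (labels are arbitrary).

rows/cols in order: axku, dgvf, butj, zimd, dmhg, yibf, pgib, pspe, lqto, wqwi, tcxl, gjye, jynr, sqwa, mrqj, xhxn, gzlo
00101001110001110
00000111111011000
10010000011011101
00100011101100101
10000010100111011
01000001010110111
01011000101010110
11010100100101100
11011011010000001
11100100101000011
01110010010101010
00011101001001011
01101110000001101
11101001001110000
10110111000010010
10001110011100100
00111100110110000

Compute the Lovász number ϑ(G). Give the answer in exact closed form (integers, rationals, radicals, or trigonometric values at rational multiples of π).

sqrt(17)

Vertex xhxn has 8 neighbors: axku, dmhg, yibf, pgib, wqwi, tcxl, gjye, mrqj.
deg(pgib) = 8; N(pgib) = {dgvf, zimd, dmhg, lqto, tcxl, jynr, mrqj, xhxn}.
N(zimd) = {butj, pgib, pspe, lqto, tcxl, gjye, mrqj, gzlo}, |N(zimd)| = 8.
deg(tcxl) = 8; N(tcxl) = {dgvf, butj, zimd, pgib, wqwi, gjye, sqwa, xhxn}.
Every vertex has degree 8 (N=17); strongly regular (17,8,3,4).
The 3 distinct eigenvalues: [8.0, 1.56155, -2.56155].
Lovász: ϑ = −17(-sqrt(17)/2 - 1/2)/(8+-(-sqrt(17)/2 - 1/2)) = sqrt(17).
ϑ(G) ≈ 4.12311.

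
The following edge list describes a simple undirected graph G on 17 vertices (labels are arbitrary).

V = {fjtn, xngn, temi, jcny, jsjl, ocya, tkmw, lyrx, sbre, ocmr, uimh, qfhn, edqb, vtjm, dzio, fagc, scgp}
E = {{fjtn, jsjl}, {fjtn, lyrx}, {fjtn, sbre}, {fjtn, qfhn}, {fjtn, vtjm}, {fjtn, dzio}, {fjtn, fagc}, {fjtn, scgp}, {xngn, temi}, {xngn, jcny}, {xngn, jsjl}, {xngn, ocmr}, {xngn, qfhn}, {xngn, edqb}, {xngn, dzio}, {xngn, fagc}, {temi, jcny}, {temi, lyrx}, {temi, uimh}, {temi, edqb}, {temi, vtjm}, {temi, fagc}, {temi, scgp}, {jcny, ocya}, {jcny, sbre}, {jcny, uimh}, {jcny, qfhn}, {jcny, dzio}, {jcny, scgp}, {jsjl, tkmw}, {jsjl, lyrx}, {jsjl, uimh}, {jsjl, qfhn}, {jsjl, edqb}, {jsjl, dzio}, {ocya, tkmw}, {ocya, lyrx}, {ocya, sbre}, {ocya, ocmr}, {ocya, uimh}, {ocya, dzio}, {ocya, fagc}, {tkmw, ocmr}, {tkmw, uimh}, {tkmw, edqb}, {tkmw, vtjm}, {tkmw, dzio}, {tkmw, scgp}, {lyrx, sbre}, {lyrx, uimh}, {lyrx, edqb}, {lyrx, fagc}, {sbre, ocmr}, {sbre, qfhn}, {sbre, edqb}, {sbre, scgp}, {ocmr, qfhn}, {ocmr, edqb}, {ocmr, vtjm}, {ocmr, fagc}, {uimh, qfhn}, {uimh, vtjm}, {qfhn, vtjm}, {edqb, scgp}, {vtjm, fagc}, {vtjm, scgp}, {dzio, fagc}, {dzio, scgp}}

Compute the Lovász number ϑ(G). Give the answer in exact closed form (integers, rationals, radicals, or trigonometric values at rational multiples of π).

Vertex sbre has 8 neighbors: fjtn, jcny, ocya, lyrx, ocmr, qfhn, edqb, scgp.
N(lyrx) = {fjtn, temi, jsjl, ocya, sbre, uimh, edqb, fagc}, |N(lyrx)| = 8.
deg(fjtn) = 8; N(fjtn) = {jsjl, lyrx, sbre, qfhn, vtjm, dzio, fagc, scgp}.
N(fagc) = {fjtn, xngn, temi, ocya, lyrx, ocmr, vtjm, dzio}, |N(fagc)| = 8.
Every vertex has degree 8 (N=17); Paley(17): SR with (k,λ,μ)=(8,3,4).
Distinct eigenvalues (to 5 d.p.): [8.0, 1.56155, -2.56155].
λ_max=8, λ_min=-sqrt(17)/2 - 1/2; ϑ = −17·λ_min/(λ_max−λ_min) = sqrt(17).
Numerically 4.123106.

sqrt(17)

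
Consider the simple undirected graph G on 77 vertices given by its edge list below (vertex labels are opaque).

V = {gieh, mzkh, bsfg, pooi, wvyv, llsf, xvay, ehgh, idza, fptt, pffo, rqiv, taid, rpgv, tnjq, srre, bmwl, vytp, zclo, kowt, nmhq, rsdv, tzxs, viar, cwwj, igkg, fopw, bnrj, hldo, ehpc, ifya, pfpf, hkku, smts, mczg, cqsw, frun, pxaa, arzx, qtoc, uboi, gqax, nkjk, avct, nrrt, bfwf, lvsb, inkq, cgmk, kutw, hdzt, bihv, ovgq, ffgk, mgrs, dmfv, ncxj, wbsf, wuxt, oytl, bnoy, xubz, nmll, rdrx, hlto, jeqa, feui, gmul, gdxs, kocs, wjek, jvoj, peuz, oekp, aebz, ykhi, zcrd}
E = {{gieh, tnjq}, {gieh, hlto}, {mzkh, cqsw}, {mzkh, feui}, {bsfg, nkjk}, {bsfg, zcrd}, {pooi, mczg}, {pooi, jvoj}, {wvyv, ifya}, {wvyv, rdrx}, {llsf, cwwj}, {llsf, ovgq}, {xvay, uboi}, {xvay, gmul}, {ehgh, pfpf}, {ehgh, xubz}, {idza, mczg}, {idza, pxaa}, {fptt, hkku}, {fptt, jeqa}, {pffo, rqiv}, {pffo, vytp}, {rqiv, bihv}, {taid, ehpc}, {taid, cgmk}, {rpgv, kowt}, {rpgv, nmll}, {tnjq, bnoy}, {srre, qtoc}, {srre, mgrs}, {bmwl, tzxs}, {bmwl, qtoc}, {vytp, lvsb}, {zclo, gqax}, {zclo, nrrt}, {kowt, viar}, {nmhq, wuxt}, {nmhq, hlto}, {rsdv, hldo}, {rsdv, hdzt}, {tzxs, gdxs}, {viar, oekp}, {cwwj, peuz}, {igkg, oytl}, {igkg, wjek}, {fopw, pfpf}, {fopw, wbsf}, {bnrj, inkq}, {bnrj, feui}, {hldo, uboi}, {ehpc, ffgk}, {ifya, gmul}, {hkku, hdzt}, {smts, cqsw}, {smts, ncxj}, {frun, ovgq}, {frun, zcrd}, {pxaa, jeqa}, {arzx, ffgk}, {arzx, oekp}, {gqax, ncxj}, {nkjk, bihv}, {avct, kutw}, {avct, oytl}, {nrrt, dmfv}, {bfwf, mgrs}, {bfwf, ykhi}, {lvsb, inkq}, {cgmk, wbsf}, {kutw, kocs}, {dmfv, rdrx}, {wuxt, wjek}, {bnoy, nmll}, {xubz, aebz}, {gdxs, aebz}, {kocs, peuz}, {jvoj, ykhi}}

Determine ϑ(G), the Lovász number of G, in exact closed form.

77*cos(pi/77)/(cos(pi/77) + 1)

deg(ncxj) = 2; N(ncxj) = {smts, gqax}.
deg(kocs) = 2; N(kocs) = {kutw, peuz}.
Vertex zcrd has 2 neighbors: bsfg, frun.
N(dmfv) = {nrrt, rdrx}, |N(dmfv)| = 2.
G on 77 vertices is 2-regular; connected 2-regular on 77 ⇒ C_{77}.
The 39 distinct eigenvalues: [2.0, 1.993, 1.973, 1.94, 1.894, 1.836, 1.765, 1.683, 1.589, 1.484, 1.37, 1.247, 1.115, 0.976, 0.831, 0.68, 0.524, 0.365, 0.204, 0.041, -0.122, -0.285, -0.445, -0.602, -0.756, -0.904, -1.047, -1.182, -1.31, -1.429, -1.538, -1.637, -1.725, -1.802, -1.867, -1.919, -1.959, -1.985, -1.998].
ϑ = −N·λ_min/(λ_max−λ_min) = −77·(-2*cos(pi/77))/(2−(-2*cos(pi/77))) = 77*cos(pi/77)/(cos(pi/77) + 1).
ϑ(G) ≈ 38.483973469.
Sandwich: α(G)=38 ≤ ϑ(G)=77*cos(pi/77)/(cos(pi/77) + 1) ≤ χ(Ḡ)=39 (both strict).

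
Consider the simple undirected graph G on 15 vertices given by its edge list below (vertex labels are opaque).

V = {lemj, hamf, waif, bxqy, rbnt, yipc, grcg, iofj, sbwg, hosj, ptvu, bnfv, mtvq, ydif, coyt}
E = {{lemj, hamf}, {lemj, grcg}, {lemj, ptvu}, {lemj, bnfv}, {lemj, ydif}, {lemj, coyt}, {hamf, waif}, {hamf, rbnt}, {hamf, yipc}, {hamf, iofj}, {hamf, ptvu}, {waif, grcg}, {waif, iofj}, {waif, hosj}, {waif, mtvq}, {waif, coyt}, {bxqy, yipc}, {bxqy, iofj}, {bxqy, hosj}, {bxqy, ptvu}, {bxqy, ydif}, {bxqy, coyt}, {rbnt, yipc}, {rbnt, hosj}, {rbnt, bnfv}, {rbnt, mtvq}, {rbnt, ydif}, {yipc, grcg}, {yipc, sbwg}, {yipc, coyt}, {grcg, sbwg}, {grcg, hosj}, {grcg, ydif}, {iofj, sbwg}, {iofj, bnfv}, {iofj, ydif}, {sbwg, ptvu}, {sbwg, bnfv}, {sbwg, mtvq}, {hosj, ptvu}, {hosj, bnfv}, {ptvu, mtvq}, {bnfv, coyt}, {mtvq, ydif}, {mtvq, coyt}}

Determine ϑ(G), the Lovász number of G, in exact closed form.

N(lemj) = {hamf, grcg, ptvu, bnfv, ydif, coyt}, |N(lemj)| = 6.
Vertex mtvq has 6 neighbors: waif, rbnt, sbwg, ptvu, ydif, coyt.
deg(bnfv) = 6; N(bnfv) = {lemj, rbnt, iofj, sbwg, hosj, coyt}.
N(coyt) = {lemj, waif, bxqy, yipc, bnfv, mtvq}, |N(coyt)| = 6.
6-regular, N=15; this is K(6,2), the Kneser graph.
Distinct eigenvalues (to 3 d.p.): [6.0, 1.0, -3.0].
Lovász (edge-transitive): ϑ = −15·(-3)/((6)−(-3)) = 5.
= 5.00000000… (decimal).

5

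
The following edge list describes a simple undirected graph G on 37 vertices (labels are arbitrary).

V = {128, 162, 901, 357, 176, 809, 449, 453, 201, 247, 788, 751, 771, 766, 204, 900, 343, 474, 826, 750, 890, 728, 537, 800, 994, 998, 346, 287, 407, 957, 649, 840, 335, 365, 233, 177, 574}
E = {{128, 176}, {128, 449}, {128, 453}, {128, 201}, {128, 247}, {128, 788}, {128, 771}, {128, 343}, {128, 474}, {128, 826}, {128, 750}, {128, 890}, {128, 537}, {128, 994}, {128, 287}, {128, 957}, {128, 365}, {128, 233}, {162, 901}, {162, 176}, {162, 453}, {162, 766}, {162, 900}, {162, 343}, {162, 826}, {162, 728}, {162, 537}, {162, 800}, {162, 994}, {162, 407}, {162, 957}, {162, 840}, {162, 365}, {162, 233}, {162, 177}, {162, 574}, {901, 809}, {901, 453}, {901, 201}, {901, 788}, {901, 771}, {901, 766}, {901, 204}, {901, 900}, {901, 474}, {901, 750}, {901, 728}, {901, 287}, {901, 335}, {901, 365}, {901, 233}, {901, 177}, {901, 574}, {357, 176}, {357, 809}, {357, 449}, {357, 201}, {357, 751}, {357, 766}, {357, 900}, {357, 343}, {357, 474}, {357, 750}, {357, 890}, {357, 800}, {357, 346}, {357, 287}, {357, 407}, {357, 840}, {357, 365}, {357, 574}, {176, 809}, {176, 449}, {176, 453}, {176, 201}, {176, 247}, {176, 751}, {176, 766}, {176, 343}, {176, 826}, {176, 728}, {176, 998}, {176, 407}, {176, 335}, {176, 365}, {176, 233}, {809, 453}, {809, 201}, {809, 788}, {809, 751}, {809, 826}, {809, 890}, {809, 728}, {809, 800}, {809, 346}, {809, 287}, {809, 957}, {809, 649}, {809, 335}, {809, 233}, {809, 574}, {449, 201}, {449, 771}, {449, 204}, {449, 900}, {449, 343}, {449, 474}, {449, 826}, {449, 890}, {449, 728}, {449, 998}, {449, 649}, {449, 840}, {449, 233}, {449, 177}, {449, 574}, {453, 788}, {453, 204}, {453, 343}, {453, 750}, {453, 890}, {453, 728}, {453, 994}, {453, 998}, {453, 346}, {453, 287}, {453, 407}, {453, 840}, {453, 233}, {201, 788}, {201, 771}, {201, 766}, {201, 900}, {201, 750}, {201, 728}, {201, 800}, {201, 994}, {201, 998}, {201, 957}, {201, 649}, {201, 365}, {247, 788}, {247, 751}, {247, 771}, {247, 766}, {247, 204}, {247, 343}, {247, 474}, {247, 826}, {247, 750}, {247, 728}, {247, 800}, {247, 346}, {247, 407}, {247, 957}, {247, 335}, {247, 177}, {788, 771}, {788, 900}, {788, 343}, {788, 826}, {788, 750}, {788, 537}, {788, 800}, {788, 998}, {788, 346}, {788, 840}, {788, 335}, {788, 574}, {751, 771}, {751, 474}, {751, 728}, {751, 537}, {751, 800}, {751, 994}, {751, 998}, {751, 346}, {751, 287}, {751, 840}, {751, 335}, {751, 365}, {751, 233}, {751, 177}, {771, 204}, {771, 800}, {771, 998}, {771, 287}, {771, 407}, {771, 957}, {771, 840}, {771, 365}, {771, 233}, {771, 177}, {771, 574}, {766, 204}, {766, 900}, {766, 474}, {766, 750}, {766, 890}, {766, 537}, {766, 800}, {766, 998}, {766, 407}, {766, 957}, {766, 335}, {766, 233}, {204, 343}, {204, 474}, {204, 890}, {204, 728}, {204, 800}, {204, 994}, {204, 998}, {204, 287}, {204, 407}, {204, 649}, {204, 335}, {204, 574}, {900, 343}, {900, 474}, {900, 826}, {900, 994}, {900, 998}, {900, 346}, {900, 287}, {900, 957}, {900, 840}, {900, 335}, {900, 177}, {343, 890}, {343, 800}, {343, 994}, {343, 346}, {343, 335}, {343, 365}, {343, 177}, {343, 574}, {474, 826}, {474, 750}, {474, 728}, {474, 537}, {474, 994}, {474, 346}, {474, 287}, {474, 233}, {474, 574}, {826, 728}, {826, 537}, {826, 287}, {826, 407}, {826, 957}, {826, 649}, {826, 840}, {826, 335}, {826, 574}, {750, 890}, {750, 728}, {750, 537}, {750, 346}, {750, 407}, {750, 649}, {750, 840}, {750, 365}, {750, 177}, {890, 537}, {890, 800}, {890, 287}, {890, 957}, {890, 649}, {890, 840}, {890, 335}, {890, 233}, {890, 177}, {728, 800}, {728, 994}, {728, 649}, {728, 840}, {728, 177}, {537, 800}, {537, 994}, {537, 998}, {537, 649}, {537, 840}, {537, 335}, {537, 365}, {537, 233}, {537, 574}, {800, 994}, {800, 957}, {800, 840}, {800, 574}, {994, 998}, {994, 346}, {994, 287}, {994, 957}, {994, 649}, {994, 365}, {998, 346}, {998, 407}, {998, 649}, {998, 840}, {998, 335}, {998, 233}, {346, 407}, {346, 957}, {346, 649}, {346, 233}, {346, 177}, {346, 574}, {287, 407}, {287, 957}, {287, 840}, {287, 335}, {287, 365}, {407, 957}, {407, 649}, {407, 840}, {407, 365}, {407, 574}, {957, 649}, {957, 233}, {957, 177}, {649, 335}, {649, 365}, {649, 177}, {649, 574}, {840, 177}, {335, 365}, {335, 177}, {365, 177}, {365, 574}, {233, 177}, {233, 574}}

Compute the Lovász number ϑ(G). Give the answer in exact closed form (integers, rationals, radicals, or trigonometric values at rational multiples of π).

sqrt(37)

deg(890) = 18; N(890) = {128, 357, 809, 449, 453, 766, 204, 343, 750, 537, 800, 287, 957, 649, 840, 335, 233, 177}.
deg(357) = 18; N(357) = {176, 809, 449, 201, 751, 766, 900, 343, 474, 750, 890, 800, 346, 287, 407, 840, 365, 574}.
N(176) = {128, 162, 357, 809, 449, 453, 201, 247, 751, 766, 343, 826, 728, 998, 407, 335, 365, 233}, |N(176)| = 18.
Vertex 287 has 18 neighbors: 128, 901, 357, 809, 453, 751, 771, 204, 900, 474, 826, 890, 994, 407, 957, 840, 335, 365.
Every vertex has degree 18 (N=37); SR(37,18,8,9) — a Paley graph.
A has 3 distinct eigenvalues ≈ [18.0, 2.5414, -3.5414].
−37·(-sqrt(37)/2 - 1/2) / ((18)−(-sqrt(37)/2 - 1/2)) = sqrt(37) = ϑ(G).
Numerically 6.0828.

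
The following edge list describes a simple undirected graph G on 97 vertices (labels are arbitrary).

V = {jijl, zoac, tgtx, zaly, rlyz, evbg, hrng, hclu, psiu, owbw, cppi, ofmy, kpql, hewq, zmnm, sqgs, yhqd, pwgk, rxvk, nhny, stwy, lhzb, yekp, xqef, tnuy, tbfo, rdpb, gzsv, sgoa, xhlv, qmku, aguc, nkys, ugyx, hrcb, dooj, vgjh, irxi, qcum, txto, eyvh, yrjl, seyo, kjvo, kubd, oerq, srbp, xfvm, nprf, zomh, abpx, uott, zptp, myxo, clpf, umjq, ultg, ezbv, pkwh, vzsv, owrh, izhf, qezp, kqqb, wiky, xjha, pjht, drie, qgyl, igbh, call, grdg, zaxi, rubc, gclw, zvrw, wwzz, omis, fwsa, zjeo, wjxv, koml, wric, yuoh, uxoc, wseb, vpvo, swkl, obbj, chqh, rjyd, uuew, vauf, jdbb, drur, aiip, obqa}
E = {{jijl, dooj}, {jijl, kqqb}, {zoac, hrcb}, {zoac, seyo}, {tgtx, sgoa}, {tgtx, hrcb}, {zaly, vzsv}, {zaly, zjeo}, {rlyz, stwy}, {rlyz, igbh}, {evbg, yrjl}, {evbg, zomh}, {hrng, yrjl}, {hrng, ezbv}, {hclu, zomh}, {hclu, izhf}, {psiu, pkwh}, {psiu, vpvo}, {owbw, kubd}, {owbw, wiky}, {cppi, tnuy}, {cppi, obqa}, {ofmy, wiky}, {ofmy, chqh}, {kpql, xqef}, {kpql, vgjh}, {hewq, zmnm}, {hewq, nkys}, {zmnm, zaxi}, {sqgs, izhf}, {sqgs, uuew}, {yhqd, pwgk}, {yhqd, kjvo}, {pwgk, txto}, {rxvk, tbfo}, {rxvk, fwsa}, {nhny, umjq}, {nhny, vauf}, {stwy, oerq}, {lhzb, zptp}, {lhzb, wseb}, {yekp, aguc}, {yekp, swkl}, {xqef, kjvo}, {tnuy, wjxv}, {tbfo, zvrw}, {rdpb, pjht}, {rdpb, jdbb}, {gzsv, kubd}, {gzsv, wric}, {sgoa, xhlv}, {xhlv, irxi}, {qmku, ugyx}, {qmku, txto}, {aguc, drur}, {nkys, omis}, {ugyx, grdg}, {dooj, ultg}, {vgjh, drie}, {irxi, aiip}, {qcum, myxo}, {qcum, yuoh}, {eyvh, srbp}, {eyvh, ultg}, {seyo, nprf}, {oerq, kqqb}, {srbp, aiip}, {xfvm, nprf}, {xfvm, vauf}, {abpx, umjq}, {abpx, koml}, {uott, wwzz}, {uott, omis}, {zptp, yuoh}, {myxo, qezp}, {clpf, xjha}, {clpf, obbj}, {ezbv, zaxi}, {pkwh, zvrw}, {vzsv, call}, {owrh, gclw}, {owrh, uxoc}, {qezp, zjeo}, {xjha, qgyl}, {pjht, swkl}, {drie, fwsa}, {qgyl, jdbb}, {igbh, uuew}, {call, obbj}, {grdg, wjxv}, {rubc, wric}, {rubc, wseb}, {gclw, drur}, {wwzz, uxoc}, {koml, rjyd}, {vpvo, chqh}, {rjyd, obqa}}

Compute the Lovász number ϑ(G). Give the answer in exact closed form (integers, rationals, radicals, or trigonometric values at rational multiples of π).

97*cos(pi/97)/(cos(pi/97) + 1)

N(pkwh) = {psiu, zvrw}, |N(pkwh)| = 2.
Vertex ugyx has 2 neighbors: qmku, grdg.
deg(obqa) = 2; N(obqa) = {cppi, rjyd}.
N(gzsv) = {kubd, wric}, |N(gzsv)| = 2.
97-vertex 2-regular graph: the odd cycle C_{97}.
Distinct eigenvalues (to 4 d.p.): [2.0, 1.9958, 1.9832, 1.9624, 1.9332, 1.896, 1.8508, 1.7979, 1.7374, 1.6697, 1.5949, 1.5134, 1.4256, 1.3318, 1.2325, 1.1279, 1.0186, 0.9051, 0.7878, 0.6671, 0.5437, 0.4179, 0.2905, 0.1618, 0.0324, -0.0971, -0.2262, -0.3544, -0.481, -0.6057, -0.7278, -0.8469, -0.9624, -1.0738, -1.1808, -1.2828, -1.3794, -1.4703, -1.555, -1.6331, -1.7044, -1.7686, -1.8253, -1.8744, -1.9156, -1.9488, -1.9738, -1.9906, -1.999].
λ_max=2, λ_min=-2*cos(pi/97); ϑ = −97·λ_min/(λ_max−λ_min) = 97*cos(pi/97)/(cos(pi/97) + 1).
Numerically 48.48728.
48 ≤ 97*cos(pi/97)/(cos(pi/97) + 1) ≤ 49: both strict.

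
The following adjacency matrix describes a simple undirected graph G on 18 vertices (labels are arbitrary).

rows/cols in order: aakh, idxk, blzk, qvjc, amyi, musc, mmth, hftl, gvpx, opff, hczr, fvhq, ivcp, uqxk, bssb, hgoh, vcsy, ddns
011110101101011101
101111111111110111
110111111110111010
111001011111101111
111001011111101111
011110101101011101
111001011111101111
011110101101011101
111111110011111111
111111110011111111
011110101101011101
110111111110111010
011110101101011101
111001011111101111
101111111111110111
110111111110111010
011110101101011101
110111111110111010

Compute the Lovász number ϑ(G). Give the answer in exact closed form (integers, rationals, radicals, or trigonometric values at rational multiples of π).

deg(blzk) = 14; N(blzk) = {aakh, idxk, qvjc, amyi, musc, mmth, hftl, gvpx, opff, hczr, ivcp, uqxk, bssb, vcsy}.
deg(mmth) = 14; N(mmth) = {aakh, idxk, blzk, musc, hftl, gvpx, opff, hczr, fvhq, ivcp, bssb, hgoh, vcsy, ddns}.
N(hftl) = {idxk, blzk, qvjc, amyi, mmth, gvpx, opff, fvhq, uqxk, bssb, hgoh, ddns}, |N(hftl)| = 12.
Vertex qvjc has 14 neighbors: aakh, idxk, blzk, musc, hftl, gvpx, opff, hczr, fvhq, ivcp, bssb, hgoh, vcsy, ddns.
G = K_{6,4,4,2,2}: α = 6 = χ(Ḡ), so ϑ = 6.
= 6.00000… (decimal).
Lovász sandwich 6 ≤ 6 ≤ 6: collapsed.

6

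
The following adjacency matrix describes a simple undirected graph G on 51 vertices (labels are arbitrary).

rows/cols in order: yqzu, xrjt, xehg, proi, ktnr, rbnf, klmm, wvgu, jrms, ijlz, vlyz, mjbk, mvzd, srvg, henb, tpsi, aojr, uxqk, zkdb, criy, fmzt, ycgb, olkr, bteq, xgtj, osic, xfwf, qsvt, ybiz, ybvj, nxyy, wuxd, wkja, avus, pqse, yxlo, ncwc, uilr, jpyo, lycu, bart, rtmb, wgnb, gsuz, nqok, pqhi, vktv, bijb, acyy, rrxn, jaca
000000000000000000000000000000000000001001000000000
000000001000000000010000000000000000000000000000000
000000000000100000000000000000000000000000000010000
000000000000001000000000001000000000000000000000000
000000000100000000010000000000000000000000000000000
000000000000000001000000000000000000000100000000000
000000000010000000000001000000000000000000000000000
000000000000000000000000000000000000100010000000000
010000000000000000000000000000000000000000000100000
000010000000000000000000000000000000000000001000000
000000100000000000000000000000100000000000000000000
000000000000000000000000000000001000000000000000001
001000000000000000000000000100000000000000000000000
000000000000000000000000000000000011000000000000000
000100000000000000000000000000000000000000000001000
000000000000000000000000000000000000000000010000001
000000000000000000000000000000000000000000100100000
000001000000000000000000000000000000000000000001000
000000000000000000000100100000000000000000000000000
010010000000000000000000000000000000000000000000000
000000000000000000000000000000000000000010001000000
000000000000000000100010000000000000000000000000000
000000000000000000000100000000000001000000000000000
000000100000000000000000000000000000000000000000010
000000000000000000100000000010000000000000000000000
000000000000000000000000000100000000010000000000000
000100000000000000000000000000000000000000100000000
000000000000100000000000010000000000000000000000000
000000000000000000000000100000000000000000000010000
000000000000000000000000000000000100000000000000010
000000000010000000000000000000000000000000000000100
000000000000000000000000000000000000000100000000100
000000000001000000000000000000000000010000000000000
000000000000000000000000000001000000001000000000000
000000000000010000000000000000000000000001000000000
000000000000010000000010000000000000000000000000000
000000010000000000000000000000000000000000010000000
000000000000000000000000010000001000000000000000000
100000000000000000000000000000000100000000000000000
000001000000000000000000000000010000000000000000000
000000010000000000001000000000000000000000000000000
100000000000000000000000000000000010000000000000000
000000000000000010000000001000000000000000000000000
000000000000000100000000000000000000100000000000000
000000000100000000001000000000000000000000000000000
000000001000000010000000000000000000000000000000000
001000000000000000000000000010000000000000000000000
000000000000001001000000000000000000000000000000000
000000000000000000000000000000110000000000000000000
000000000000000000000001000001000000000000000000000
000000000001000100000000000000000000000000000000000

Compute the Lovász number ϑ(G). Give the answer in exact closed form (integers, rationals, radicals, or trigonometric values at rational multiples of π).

Vertex tpsi has 2 neighbors: gsuz, jaca.
N(criy) = {xrjt, ktnr}, |N(criy)| = 2.
deg(nxyy) = 2; N(nxyy) = {vlyz, acyy}.
N(ktnr) = {ijlz, criy}, |N(ktnr)| = 2.
Regular of degree 2 on 51 vertices: this is C_{51}, the 51-cycle.
A has 26 distinct eigenvalues ≈ [2.0, 1.9848, 1.9396, 1.8649, 1.762, 1.6324, 1.478, 1.3012, 1.1047, 0.8915, 0.6647, 0.4279, 0.1845, -0.0616, -0.3068, -0.5473, -0.7796, -1.0, -1.2053, -1.3923, -1.5582, -1.7004, -1.8169, -1.9059, -1.9659, -1.9962].
λ_max=2, λ_min=-2*cos(pi/51); ϑ = −51·λ_min/(λ_max−λ_min) = 51*cos(pi/51)/(cos(pi/51) + 1).
= 25.4757945… (decimal).
25 ≤ 51*cos(pi/51)/(cos(pi/51) + 1) ≤ 26: both strict.

51*cos(pi/51)/(cos(pi/51) + 1)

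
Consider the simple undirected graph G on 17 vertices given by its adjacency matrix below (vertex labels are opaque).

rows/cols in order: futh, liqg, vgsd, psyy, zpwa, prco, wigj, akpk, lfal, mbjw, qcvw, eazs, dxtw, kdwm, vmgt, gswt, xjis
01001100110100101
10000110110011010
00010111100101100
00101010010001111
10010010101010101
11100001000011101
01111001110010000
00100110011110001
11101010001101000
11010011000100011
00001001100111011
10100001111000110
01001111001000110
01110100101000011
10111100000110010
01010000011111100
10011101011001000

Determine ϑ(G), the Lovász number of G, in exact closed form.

deg(qcvw) = 8; N(qcvw) = {zpwa, akpk, lfal, eazs, dxtw, kdwm, gswt, xjis}.
N(liqg) = {futh, prco, wigj, lfal, mbjw, dxtw, kdwm, gswt}, |N(liqg)| = 8.
N(vgsd) = {psyy, prco, wigj, akpk, lfal, eazs, kdwm, vmgt}, |N(vgsd)| = 8.
N(akpk) = {vgsd, prco, wigj, mbjw, qcvw, eazs, dxtw, xjis}, |N(akpk)| = 8.
Every vertex has degree 8 (N=17); Paley(17): SR with (k,λ,μ)=(8,3,4).
spec(A) ≈ [8.0, 1.561553, -2.561553] (distinct, 6 d.p.).
ϑ = −N·λ_min/(λ_max−λ_min) = −17·(-sqrt(17)/2 - 1/2)/(8−(-sqrt(17)/2 - 1/2)) = sqrt(17).
Numerically 4.1231.

sqrt(17)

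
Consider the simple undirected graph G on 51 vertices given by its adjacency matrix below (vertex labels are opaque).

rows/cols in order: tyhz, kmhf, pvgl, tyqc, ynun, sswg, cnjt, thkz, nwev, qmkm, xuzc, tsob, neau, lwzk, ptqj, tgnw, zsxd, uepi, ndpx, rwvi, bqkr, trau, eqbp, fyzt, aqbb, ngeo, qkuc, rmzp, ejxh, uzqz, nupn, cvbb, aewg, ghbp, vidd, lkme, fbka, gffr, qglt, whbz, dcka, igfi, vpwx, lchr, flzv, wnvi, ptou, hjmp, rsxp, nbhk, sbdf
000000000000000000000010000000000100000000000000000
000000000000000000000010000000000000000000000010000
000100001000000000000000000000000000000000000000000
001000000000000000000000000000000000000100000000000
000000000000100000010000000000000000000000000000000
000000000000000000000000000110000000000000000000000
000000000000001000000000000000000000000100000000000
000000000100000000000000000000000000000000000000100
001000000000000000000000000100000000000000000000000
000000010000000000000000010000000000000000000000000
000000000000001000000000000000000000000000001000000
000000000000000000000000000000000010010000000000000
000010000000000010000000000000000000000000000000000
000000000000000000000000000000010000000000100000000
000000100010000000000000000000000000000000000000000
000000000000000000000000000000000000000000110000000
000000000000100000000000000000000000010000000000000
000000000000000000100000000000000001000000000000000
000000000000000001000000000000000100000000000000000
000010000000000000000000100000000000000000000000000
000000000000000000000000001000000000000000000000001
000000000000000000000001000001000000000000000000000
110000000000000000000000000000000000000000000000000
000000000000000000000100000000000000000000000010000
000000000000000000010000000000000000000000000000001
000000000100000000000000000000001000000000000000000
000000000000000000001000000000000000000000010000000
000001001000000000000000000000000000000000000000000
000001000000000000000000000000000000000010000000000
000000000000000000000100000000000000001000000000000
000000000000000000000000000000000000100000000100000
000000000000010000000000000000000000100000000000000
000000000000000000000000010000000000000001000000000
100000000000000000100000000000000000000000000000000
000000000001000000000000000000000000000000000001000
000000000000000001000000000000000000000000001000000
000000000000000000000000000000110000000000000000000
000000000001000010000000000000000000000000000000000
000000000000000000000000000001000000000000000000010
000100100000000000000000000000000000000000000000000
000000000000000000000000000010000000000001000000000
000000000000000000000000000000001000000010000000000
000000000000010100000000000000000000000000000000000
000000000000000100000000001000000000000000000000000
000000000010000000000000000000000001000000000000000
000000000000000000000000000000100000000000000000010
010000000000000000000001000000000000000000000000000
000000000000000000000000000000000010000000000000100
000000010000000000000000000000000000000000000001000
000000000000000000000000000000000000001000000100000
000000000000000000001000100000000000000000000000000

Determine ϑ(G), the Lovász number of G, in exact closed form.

51*cos(pi/51)/(cos(pi/51) + 1)

deg(qkuc) = 2; N(qkuc) = {bqkr, lchr}.
deg(uepi) = 2; N(uepi) = {ndpx, lkme}.
Vertex neau has 2 neighbors: ynun, zsxd.
deg(dcka) = 2; N(dcka) = {ejxh, igfi}.
Regular of degree 2 on 51 vertices: the odd cycle C_{51}.
Distinct eigenvalues (to 4 d.p.): [2.0, 1.9848, 1.9396, 1.8649, 1.762, 1.6324, 1.478, 1.3012, 1.1047, 0.8915, 0.6647, 0.4279, 0.1845, -0.0616, -0.3068, -0.5473, -0.7796, -1.0, -1.2053, -1.3923, -1.5582, -1.7004, -1.8169, -1.9059, -1.9659, -1.9962].
Lovász (edge-transitive): ϑ = −51·(-2*cos(pi/51))/((2)−(-2*cos(pi/51))) = 51*cos(pi/51)/(cos(pi/51) + 1).
≈ 25.4758 (to 4 d.p.).
25 ≤ 51*cos(pi/51)/(cos(pi/51) + 1) ≤ 26: both strict.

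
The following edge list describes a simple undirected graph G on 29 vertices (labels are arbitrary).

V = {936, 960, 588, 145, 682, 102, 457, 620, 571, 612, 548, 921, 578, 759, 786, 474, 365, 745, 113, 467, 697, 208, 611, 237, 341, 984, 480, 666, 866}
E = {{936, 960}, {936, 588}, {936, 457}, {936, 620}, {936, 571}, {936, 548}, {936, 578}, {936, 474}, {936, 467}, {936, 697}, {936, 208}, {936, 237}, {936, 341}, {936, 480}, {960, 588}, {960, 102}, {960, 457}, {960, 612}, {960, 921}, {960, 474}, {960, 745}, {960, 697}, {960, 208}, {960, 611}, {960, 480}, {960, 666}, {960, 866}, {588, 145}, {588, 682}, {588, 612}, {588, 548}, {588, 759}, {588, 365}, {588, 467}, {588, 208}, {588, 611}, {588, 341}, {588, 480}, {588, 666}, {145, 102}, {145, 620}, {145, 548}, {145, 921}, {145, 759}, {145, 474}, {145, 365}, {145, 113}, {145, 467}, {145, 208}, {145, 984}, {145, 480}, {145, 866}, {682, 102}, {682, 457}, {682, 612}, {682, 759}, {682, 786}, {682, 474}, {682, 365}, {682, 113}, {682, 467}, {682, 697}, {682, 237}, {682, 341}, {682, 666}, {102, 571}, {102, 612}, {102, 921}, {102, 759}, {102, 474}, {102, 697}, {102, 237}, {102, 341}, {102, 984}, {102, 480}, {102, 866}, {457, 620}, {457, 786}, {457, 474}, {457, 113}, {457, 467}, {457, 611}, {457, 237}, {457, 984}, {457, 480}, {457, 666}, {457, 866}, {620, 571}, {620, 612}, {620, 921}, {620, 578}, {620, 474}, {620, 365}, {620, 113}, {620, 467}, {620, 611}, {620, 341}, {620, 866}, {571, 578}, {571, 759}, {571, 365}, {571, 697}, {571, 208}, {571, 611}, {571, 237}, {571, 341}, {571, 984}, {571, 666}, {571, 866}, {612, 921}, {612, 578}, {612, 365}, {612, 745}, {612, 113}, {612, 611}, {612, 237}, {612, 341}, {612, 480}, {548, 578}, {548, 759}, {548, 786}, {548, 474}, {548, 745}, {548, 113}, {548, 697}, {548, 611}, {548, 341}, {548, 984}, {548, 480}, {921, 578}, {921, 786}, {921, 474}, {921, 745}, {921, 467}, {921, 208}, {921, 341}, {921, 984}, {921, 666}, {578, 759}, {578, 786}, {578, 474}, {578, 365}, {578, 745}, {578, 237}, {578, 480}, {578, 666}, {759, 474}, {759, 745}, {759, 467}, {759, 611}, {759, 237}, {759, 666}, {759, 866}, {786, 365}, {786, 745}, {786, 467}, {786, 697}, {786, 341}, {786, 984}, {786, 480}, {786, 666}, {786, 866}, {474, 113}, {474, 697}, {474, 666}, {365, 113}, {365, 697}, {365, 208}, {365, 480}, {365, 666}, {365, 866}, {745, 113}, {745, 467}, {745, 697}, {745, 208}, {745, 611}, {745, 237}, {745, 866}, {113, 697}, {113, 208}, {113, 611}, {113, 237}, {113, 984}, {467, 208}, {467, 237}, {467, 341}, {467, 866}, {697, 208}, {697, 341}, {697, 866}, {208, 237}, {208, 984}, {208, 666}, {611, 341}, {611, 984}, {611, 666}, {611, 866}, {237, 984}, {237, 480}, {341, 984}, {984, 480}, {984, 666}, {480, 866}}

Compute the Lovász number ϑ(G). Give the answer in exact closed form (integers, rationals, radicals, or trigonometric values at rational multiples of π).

N(759) = {588, 145, 682, 102, 571, 548, 578, 474, 745, 467, 611, 237, 666, 866}, |N(759)| = 14.
N(620) = {936, 145, 457, 571, 612, 921, 578, 474, 365, 113, 467, 611, 341, 866}, |N(620)| = 14.
N(682) = {588, 102, 457, 612, 759, 786, 474, 365, 113, 467, 697, 237, 341, 666}, |N(682)| = 14.
N(474) = {936, 960, 145, 682, 102, 457, 620, 548, 921, 578, 759, 113, 697, 666}, |N(474)| = 14.
Every vertex has degree 14 (N=29); SR(29,14,6,7) — a Paley graph.
The 3 distinct eigenvalues: [14.0, 2.193, -3.193].
Lovász (edge-transitive): ϑ = −29·(-sqrt(29)/2 - 1/2)/((14)−(-sqrt(29)/2 - 1/2)) = sqrt(29).
≈ 5.38516481 (to 8 d.p.).

sqrt(29)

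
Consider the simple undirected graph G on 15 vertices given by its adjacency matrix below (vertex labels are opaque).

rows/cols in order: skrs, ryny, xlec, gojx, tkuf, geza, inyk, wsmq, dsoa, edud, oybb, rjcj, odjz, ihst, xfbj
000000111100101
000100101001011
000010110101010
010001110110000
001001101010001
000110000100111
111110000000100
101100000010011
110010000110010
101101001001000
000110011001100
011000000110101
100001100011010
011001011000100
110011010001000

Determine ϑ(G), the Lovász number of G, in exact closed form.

5

N(gojx) = {ryny, geza, inyk, wsmq, edud, oybb}, |N(gojx)| = 6.
N(wsmq) = {skrs, xlec, gojx, oybb, ihst, xfbj}, |N(wsmq)| = 6.
deg(edud) = 6; N(edud) = {skrs, xlec, gojx, geza, dsoa, rjcj}.
deg(xlec) = 6; N(xlec) = {tkuf, inyk, wsmq, edud, rjcj, ihst}.
G on 15 vertices is 6-regular; Kneser K(6,2) on C(6,2)=15 vertices.
Distinct eigenvalues (to 5 d.p.): [6.0, 1.0, -3.0].
ϑ = −N·λ_min/(λ_max−λ_min) = −15·(-3)/(6−(-3)) = 5.
≈ 5.0000000 (to 7 d.p.).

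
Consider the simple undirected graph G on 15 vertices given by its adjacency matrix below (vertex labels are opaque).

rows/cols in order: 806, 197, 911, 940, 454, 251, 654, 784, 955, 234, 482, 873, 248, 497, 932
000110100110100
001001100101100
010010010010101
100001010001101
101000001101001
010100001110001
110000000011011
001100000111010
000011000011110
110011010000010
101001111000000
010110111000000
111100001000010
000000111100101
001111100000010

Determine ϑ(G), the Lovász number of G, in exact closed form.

deg(497) = 6; N(497) = {654, 784, 955, 234, 248, 932}.
deg(784) = 6; N(784) = {911, 940, 234, 482, 873, 497}.
Vertex 454 has 6 neighbors: 806, 911, 955, 234, 873, 932.
Vertex 251 has 6 neighbors: 197, 940, 955, 234, 482, 932.
deg(v) = 6 for all v (|V|=15); Kneser K(6,2) on C(6,2)=15 vertices.
The 3 distinct eigenvalues: [6.0, 1.0, -3.0].
λ_max=6, λ_min=-3; ϑ = −15·λ_min/(λ_max−λ_min) = 5.
ϑ(G) ≈ 5.0000.

5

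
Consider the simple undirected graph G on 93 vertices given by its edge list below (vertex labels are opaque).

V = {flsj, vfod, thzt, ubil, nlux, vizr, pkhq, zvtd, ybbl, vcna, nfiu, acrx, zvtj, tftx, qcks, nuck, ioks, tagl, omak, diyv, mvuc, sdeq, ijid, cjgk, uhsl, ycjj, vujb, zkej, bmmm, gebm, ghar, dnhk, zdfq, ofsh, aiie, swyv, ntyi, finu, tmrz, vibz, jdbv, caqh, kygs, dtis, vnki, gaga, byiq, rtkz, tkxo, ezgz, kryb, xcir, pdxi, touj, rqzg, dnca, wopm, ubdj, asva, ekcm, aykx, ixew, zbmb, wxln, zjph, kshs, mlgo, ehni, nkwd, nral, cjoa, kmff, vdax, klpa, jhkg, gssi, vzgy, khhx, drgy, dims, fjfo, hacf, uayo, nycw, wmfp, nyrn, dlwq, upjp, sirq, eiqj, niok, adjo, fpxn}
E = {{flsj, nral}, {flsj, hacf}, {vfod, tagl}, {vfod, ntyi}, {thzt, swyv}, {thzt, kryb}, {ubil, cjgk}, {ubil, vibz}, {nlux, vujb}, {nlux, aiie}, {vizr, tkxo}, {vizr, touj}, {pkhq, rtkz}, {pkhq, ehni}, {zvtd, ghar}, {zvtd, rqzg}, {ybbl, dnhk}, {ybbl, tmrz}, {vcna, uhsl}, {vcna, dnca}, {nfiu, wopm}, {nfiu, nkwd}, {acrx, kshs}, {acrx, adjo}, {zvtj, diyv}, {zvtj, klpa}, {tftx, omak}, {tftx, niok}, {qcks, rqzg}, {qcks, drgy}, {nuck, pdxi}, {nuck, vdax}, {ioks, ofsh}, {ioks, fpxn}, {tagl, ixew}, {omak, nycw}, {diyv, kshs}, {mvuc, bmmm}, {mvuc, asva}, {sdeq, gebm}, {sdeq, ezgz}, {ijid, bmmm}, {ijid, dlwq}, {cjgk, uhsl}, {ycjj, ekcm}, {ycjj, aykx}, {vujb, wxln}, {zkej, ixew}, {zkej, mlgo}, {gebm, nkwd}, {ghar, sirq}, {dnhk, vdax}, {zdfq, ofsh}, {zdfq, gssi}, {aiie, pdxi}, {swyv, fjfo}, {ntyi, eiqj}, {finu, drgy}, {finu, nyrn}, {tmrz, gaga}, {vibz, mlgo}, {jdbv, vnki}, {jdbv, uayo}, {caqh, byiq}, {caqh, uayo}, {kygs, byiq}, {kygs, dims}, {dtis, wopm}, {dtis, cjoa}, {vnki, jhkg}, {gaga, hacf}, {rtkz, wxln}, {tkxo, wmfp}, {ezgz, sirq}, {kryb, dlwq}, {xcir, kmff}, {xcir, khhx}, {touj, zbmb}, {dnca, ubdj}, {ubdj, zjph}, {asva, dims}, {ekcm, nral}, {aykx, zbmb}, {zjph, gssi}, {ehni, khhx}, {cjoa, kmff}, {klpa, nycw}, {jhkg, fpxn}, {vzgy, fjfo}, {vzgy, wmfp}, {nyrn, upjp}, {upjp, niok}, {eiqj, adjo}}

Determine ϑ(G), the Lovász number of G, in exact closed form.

93*cos(pi/93)/(cos(pi/93) + 1)

deg(nkwd) = 2; N(nkwd) = {nfiu, gebm}.
Vertex dtis has 2 neighbors: wopm, cjoa.
Vertex vcna has 2 neighbors: uhsl, dnca.
deg(nycw) = 2; N(nycw) = {omak, klpa}.
93-vertex 2-regular graph: the odd cycle C_{93}.
spec(A) ≈ [2.0, 1.9954, 1.9818, 1.9591, 1.9274, 1.887, 1.8379, 1.7805, 1.7149, 1.6415, 1.5606, 1.4727, 1.3779, 1.2769, 1.1701, 1.0579, 0.9409, 0.8196, 0.6946, 0.5664, 0.4356, 0.3029, 0.1687, 0.0338, -0.1013, -0.2359, -0.3695, -0.5013, -0.6309, -0.7576, -0.8808, -1.0, -1.1146, -1.2242, -1.3282, -1.4261, -1.5175, -1.602, -1.6792, -1.7487, -1.8102, -1.8635, -1.9083, -1.9443, -1.9715, -1.9897, -1.9989] (distinct, 4 d.p.).
λ_max=2, λ_min=-2*cos(pi/93); ϑ = −93·λ_min/(λ_max−λ_min) = 93*cos(pi/93)/(cos(pi/93) + 1).
Numerically 46.48673.
Sandwich: α(G)=46 ≤ ϑ(G)=93*cos(pi/93)/(cos(pi/93) + 1) ≤ χ(Ḡ)=47 (both strict).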